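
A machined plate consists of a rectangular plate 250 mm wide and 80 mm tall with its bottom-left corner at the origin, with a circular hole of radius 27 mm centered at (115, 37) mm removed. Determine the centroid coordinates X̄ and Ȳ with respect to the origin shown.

X̄ = 126.29 mm, Ȳ = 40.39 mm

Part | A | x̄ᵢ | ȳᵢ | A·x̄ᵢ | A·ȳᵢ
plate | 20000.00 | 125.00 | 40.00 | 2500000.00 | 800000.00
hole | -2290.22 | 115.00 | 37.00 | -263375.42 | -84738.18
Σ | 17709.78 |  |  | 2236624.58 | 715261.82
X̄ = 2236624.58 / 17709.78 = 126.29 mm
Ȳ = 715261.82 / 17709.78 = 40.39 mm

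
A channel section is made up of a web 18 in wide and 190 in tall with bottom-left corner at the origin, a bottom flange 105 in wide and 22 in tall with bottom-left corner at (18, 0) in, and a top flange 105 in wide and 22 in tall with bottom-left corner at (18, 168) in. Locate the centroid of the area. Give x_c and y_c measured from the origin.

x_c = 44.34 in, y_c = 95.00 in

Part | A | x̄ᵢ | ȳᵢ | A·x̄ᵢ | A·ȳᵢ
web | 3420.00 | 9.00 | 95.00 | 30780.00 | 324900.00
bottom flange | 2310.00 | 70.50 | 11.00 | 162855.00 | 25410.00
top flange | 2310.00 | 70.50 | 179.00 | 162855.00 | 413490.00
Σ | 8040.00 |  |  | 356490.00 | 763800.00
x_c = 356490.00 / 8040.00 = 44.34 in
y_c = 763800.00 / 8040.00 = 95.00 in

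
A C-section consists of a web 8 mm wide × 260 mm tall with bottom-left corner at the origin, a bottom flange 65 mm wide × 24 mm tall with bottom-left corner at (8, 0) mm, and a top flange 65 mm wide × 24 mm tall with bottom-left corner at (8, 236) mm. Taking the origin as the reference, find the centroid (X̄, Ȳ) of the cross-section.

web: A = 8 × 260 = 2080.00, centroid at (4.00, 130.00).
bottom flange: A = 65 × 24 = 1560.00, centroid at (40.50, 12.00).
top flange: A = 65 × 24 = 1560.00, centroid at (40.50, 248.00).
ΣA = 5200.00 mm²
ΣAX̄ = (2080.00)(4.00) + (1560.00)(40.50) + (1560.00)(40.50) = 134680.00 mm³
ΣAȲ = (2080.00)(130.00) + (1560.00)(12.00) + (1560.00)(248.00) = 676000.00 mm³
X̄ = 134680.00 / 5200.00 = 25.90 mm
Ȳ = 676000.00 / 5200.00 = 130.00 mm

X̄ = 25.90 mm, Ȳ = 130.00 mm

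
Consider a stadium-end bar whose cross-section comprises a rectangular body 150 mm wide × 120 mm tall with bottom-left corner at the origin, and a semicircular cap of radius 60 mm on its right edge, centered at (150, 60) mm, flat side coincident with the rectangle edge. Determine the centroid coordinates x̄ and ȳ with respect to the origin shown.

Part | A | x̄ᵢ | ȳᵢ | A·x̄ᵢ | A·ȳᵢ
rectangular body | 18000.00 | 75.00 | 60.00 | 1350000.00 | 1080000.00
semicircular end | 5654.87 | 175.46 | 60.00 | 992230.02 | 339292.01
Σ | 23654.87 |  |  | 2342230.02 | 1419292.01
x̄ = 2342230.02 / 23654.87 = 99.02 mm
ȳ = 1419292.01 / 23654.87 = 60.00 mm

x̄ = 99.02 mm, ȳ = 60.00 mm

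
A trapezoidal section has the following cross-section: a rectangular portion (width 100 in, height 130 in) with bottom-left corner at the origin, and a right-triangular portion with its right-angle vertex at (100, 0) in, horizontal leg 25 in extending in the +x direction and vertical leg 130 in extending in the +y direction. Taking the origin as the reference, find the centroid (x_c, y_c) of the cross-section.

x_c = 56.48 in, y_c = 62.59 in

Part | A | x̄ᵢ | ȳᵢ | A·x̄ᵢ | A·ȳᵢ
rectangular portion | 13000.00 | 50.00 | 65.00 | 650000.00 | 845000.00
triangular portion | 1625.00 | 108.33 | 43.33 | 176041.67 | 70416.67
Σ | 14625.00 |  |  | 826041.67 | 915416.67
x_c = 826041.67 / 14625.00 = 56.48 in
y_c = 915416.67 / 14625.00 = 62.59 in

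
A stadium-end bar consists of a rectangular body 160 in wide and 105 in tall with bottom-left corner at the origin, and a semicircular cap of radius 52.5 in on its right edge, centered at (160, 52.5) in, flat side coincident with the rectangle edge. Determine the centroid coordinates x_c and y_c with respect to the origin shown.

Part | A | x̄ᵢ | ȳᵢ | A·x̄ᵢ | A·ȳᵢ
rectangular body | 16800.00 | 80.00 | 52.50 | 1344000.00 | 882000.00
semicircular end | 4329.51 | 182.28 | 52.50 | 789189.93 | 227299.14
Σ | 21129.51 |  |  | 2133189.93 | 1109299.14
x_c = 2133189.93 / 21129.51 = 100.96 in
y_c = 1109299.14 / 21129.51 = 52.50 in

x_c = 100.96 in, y_c = 52.50 in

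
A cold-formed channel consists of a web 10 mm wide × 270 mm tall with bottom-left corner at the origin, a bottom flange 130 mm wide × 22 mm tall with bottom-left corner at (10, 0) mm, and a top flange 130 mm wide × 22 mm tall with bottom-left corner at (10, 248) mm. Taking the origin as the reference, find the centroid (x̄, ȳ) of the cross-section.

x̄ = 52.55 mm, ȳ = 135.00 mm

Part | A | x̄ᵢ | ȳᵢ | A·x̄ᵢ | A·ȳᵢ
web | 2700.00 | 5.00 | 135.00 | 13500.00 | 364500.00
bottom flange | 2860.00 | 75.00 | 11.00 | 214500.00 | 31460.00
top flange | 2860.00 | 75.00 | 259.00 | 214500.00 | 740740.00
Σ | 8420.00 |  |  | 442500.00 | 1136700.00
x̄ = 442500.00 / 8420.00 = 52.55 mm
ȳ = 1136700.00 / 8420.00 = 135.00 mm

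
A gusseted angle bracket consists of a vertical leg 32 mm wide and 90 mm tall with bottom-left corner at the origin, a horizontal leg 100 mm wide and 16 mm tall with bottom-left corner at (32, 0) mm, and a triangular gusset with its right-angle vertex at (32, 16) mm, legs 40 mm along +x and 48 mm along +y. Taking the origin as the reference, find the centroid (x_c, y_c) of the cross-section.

x_c = 40.59 mm, y_c = 31.82 mm

vertical leg: A = 32 × 90 = 2880.00, centroid at (16.00, 45.00).
horizontal leg: A = 100 × 16 = 1600.00, centroid at (82.00, 8.00).
gusset: A = ½·40·48 = 960.00, centroid at (45.33, 32.00).
ΣA = 5440.00 mm², ΣAx_c = 220800.00 mm³, ΣAy_c = 173120.00 mm³.
x_c = 220800.00/5440.00 = 40.59 mm; y_c = 173120.00/5440.00 = 31.82 mm.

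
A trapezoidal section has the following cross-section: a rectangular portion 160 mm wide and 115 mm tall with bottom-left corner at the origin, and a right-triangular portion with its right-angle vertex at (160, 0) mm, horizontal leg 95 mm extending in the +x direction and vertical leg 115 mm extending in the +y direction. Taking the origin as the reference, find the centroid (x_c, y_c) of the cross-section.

x_c = 105.56 mm, y_c = 53.11 mm

Part | A | x̄ᵢ | ȳᵢ | A·x̄ᵢ | A·ȳᵢ
rectangular portion | 18400.00 | 80.00 | 57.50 | 1472000.00 | 1058000.00
triangular portion | 5462.50 | 191.67 | 38.33 | 1046979.17 | 209395.83
Σ | 23862.50 |  |  | 2518979.17 | 1267395.83
x_c = 2518979.17 / 23862.50 = 105.56 mm
y_c = 1267395.83 / 23862.50 = 53.11 mm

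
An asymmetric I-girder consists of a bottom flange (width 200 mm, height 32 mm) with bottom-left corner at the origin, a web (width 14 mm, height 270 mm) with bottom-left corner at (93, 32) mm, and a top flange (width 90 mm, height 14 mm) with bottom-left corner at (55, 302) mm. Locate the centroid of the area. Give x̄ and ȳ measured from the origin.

Part | A | x̄ᵢ | ȳᵢ | A·x̄ᵢ | A·ȳᵢ
bottom flange | 6400.00 | 100.00 | 16.00 | 640000.00 | 102400.00
web | 3780.00 | 100.00 | 167.00 | 378000.00 | 631260.00
top flange | 1260.00 | 100.00 | 309.00 | 126000.00 | 389340.00
Σ | 11440.00 |  |  | 1144000.00 | 1123000.00
x̄ = 1144000.00 / 11440.00 = 100.00 mm
ȳ = 1123000.00 / 11440.00 = 98.16 mm

x̄ = 100.00 mm, ȳ = 98.16 mm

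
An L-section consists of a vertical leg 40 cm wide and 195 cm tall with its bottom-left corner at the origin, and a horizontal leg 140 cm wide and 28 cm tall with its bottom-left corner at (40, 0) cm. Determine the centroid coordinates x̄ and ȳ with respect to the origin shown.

x̄ = 50.10 cm, ȳ = 69.57 cm

vertical leg: A = 40 × 195 = 7800.00, centroid at (20.00, 97.50).
horizontal leg: A = 140 × 28 = 3920.00, centroid at (110.00, 14.00).
ΣA = 11720.00 cm², ΣAx̄ = 587200.00 cm³, ΣAȳ = 815380.00 cm³.
x̄ = 587200.00/11720.00 = 50.10 cm; ȳ = 815380.00/11720.00 = 69.57 cm.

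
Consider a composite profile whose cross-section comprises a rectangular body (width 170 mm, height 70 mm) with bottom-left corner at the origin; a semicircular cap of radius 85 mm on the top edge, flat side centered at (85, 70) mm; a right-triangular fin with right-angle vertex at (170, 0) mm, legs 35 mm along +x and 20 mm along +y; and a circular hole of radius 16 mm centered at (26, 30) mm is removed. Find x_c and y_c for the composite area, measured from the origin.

rectangular body: A = 170 × 70 = 11900.00, centroid at (85.00, 35.00).
semicircular top: A = ½π·85² = 11349.00, centroid at (85.00, 106.08).
triangular fin: A = ½·35·20 = 350.00, centroid at (181.67, 6.67).
hole: A = −π·16² = -804.25, centroid at (26.00, 30.00).
ΣA = 22794.76 mm², ΣAx_c = 2018838.19 mm³, ΣAy_c = 1598552.81 mm³.
x_c = 2018838.19/22794.76 = 88.57 mm; y_c = 1598552.81/22794.76 = 70.13 mm.

x_c = 88.57 mm, y_c = 70.13 mm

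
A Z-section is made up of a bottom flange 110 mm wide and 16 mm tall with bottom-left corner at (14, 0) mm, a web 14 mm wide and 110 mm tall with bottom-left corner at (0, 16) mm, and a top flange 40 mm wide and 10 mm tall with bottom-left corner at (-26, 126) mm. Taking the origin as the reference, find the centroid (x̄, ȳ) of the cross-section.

x̄ = 35.09 mm, ȳ = 47.52 mm

bottom flange: A = 110 × 16 = 1760.00, centroid at (69.00, 8.00).
web: A = 14 × 110 = 1540.00, centroid at (7.00, 71.00).
top flange: A = 40 × 10 = 400.00, centroid at (-6.00, 131.00).
ΣA = 3700.00 mm²
ΣAx̄ = (1760.00)(69.00) + (1540.00)(7.00) + (400.00)(-6.00) = 129820.00 mm³
ΣAȳ = (1760.00)(8.00) + (1540.00)(71.00) + (400.00)(131.00) = 175820.00 mm³
x̄ = 129820.00 / 3700.00 = 35.09 mm
ȳ = 175820.00 / 3700.00 = 47.52 mm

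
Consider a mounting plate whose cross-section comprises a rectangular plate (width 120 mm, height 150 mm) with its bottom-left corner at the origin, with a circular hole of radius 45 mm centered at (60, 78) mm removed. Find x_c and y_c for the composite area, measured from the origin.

plate: A = 120 × 150 = 18000.00, centroid at (60.00, 75.00).
hole: A = −π·45² = -6361.73, centroid at (60.00, 78.00).
ΣA = 11638.27 mm², ΣAx_c = 698296.49 mm³, ΣAy_c = 853785.44 mm³.
x_c = 698296.49/11638.27 = 60.00 mm; y_c = 853785.44/11638.27 = 73.36 mm.

x_c = 60.00 mm, y_c = 73.36 mm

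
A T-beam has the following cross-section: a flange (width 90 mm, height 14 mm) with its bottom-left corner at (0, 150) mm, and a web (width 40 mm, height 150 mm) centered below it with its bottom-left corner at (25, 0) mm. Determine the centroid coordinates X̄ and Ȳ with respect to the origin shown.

web: A = 40 × 150 = 6000.00, centroid at (45.00, 75.00).
flange: A = 90 × 14 = 1260.00, centroid at (45.00, 157.00).
ΣA = 7260.00 mm², ΣAX̄ = 326700.00 mm³, ΣAȲ = 647820.00 mm³.
X̄ = 326700.00/7260.00 = 45.00 mm; Ȳ = 647820.00/7260.00 = 89.23 mm.

X̄ = 45.00 mm, Ȳ = 89.23 mm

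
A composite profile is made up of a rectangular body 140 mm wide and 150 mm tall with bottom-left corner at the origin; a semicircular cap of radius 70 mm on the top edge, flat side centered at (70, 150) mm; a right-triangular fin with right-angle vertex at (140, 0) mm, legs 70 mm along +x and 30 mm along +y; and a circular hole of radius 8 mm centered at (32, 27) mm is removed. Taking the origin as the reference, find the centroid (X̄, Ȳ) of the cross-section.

rectangular body: A = 140 × 150 = 21000.00, centroid at (70.00, 75.00).
semicircular top: A = ½π·70² = 7696.90, centroid at (70.00, 179.71).
triangular fin: A = ½·70·30 = 1050.00, centroid at (163.33, 10.00).
hole: A = −π·8² = -201.06, centroid at (32.00, 27.00).
ΣA = 29545.84 mm², ΣAX̄ = 2173849.16 mm³, ΣAȲ = 2963273.29 mm³.
X̄ = 2173849.16/29545.84 = 73.58 mm; Ȳ = 2963273.29/29545.84 = 100.29 mm.

X̄ = 73.58 mm, Ȳ = 100.29 mm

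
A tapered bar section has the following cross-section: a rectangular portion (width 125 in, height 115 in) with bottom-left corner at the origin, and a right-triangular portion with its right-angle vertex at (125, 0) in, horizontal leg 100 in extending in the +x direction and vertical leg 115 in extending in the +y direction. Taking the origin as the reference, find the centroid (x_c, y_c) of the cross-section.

rectangular portion: A = 125 × 115 = 14375.00, centroid at (62.50, 57.50).
triangular portion: A = ½·100·115 = 5750.00, centroid at (158.33, 38.33).
ΣA = 20125.00 in², ΣAx_c = 1808854.17 in³, ΣAy_c = 1046979.17 in³.
x_c = 1808854.17/20125.00 = 89.88 in; y_c = 1046979.17/20125.00 = 52.02 in.

x_c = 89.88 in, y_c = 52.02 in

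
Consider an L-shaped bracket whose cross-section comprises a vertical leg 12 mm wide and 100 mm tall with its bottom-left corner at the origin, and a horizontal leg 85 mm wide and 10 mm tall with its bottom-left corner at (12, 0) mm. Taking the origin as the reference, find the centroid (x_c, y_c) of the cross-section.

vertical leg: A = 12 × 100 = 1200.00, centroid at (6.00, 50.00).
horizontal leg: A = 85 × 10 = 850.00, centroid at (54.50, 5.00).
ΣA = 2050.00 mm²
ΣAx_c = (1200.00)(6.00) + (850.00)(54.50) = 53525.00 mm³
ΣAy_c = (1200.00)(50.00) + (850.00)(5.00) = 64250.00 mm³
x_c = 53525.00 / 2050.00 = 26.11 mm
y_c = 64250.00 / 2050.00 = 31.34 mm

x_c = 26.11 mm, y_c = 31.34 mm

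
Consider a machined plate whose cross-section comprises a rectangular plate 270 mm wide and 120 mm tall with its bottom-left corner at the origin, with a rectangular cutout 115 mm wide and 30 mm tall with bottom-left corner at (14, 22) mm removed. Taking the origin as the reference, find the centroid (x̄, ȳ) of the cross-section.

x̄ = 142.57 mm, ȳ = 62.74 mm

plate: A = 270 × 120 = 32400.00, centroid at (135.00, 60.00).
hole: A = −(115 × 30) = -3450.00, centroid at (71.50, 37.00).
ΣA = 28950.00 mm², ΣAx̄ = 4127325.00 mm³, ΣAȳ = 1816350.00 mm³.
x̄ = 4127325.00/28950.00 = 142.57 mm; ȳ = 1816350.00/28950.00 = 62.74 mm.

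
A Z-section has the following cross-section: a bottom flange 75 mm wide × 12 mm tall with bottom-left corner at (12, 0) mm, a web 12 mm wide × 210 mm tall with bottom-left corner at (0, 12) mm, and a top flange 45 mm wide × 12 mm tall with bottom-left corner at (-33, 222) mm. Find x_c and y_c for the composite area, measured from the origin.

Part | A | x̄ᵢ | ȳᵢ | A·x̄ᵢ | A·ȳᵢ
bottom flange | 900.00 | 49.50 | 6.00 | 44550.00 | 5400.00
web | 2520.00 | 6.00 | 117.00 | 15120.00 | 294840.00
top flange | 540.00 | -10.50 | 228.00 | -5670.00 | 123120.00
Σ | 3960.00 |  |  | 54000.00 | 423360.00
x_c = 54000.00 / 3960.00 = 13.64 mm
y_c = 423360.00 / 3960.00 = 106.91 mm

x_c = 13.64 mm, y_c = 106.91 mm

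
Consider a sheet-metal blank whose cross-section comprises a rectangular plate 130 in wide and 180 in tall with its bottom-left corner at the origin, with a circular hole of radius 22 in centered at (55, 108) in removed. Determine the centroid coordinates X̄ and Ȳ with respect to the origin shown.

X̄ = 65.69 in, Ȳ = 88.75 in

Part | A | x̄ᵢ | ȳᵢ | A·x̄ᵢ | A·ȳᵢ
plate | 23400.00 | 65.00 | 90.00 | 1521000.00 | 2106000.00
hole | -1520.53 | 55.00 | 108.00 | -83629.20 | -164217.33
Σ | 21879.47 |  |  | 1437370.80 | 1941782.67
X̄ = 1437370.80 / 21879.47 = 65.69 in
Ȳ = 1941782.67 / 21879.47 = 88.75 in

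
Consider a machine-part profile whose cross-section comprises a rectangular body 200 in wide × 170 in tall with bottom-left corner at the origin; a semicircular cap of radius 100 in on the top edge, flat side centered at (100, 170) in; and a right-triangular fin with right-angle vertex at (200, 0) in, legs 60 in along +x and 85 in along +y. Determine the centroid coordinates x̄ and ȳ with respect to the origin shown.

x̄ = 105.86 in, ȳ = 120.54 in

Part | A | x̄ᵢ | ȳᵢ | A·x̄ᵢ | A·ȳᵢ
rectangular body | 34000.00 | 100.00 | 85.00 | 3400000.00 | 2890000.00
semicircular top | 15707.96 | 100.00 | 212.44 | 1570796.33 | 3337020.42
triangular fin | 2550.00 | 220.00 | 28.33 | 561000.00 | 72250.00
Σ | 52257.96 |  |  | 5531796.33 | 6299270.42
x̄ = 5531796.33 / 52257.96 = 105.86 in
ȳ = 6299270.42 / 52257.96 = 120.54 in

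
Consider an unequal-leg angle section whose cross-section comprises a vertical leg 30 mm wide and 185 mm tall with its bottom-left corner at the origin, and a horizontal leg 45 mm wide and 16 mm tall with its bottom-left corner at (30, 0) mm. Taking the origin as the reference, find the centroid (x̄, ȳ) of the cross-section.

Part | A | x̄ᵢ | ȳᵢ | A·x̄ᵢ | A·ȳᵢ
vertical leg | 5550.00 | 15.00 | 92.50 | 83250.00 | 513375.00
horizontal leg | 720.00 | 52.50 | 8.00 | 37800.00 | 5760.00
Σ | 6270.00 |  |  | 121050.00 | 519135.00
x̄ = 121050.00 / 6270.00 = 19.31 mm
ȳ = 519135.00 / 6270.00 = 82.80 mm

x̄ = 19.31 mm, ȳ = 82.80 mm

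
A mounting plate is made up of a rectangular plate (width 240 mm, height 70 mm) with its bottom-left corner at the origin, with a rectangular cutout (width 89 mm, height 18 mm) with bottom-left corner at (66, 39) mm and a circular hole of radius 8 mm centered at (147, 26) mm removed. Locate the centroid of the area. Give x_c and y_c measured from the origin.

x_c = 120.65 mm, y_c = 33.73 mm

Part | A | x̄ᵢ | ȳᵢ | A·x̄ᵢ | A·ȳᵢ
plate | 16800.00 | 120.00 | 35.00 | 2016000.00 | 588000.00
hole 1 | -1602.00 | 110.50 | 48.00 | -177021.00 | -76896.00
hole 2 | -201.06 | 147.00 | 26.00 | -29556.10 | -5227.61
Σ | 14996.94 |  |  | 1809422.90 | 505876.39
x_c = 1809422.90 / 14996.94 = 120.65 mm
y_c = 505876.39 / 14996.94 = 33.73 mm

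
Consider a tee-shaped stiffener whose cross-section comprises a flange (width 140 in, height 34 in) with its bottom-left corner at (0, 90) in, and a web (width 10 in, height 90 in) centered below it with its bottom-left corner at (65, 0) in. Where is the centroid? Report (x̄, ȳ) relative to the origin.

web: A = 10 × 90 = 900.00, centroid at (70.00, 45.00).
flange: A = 140 × 34 = 4760.00, centroid at (70.00, 107.00).
ΣA = 5660.00 in², ΣAx̄ = 396200.00 in³, ΣAȳ = 549820.00 in³.
x̄ = 396200.00/5660.00 = 70.00 in; ȳ = 549820.00/5660.00 = 97.14 in.

x̄ = 70.00 in, ȳ = 97.14 in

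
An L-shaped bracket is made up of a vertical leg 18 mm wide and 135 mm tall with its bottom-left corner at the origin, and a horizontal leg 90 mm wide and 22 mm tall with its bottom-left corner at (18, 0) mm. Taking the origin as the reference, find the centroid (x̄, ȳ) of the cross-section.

vertical leg: A = 18 × 135 = 2430.00, centroid at (9.00, 67.50).
horizontal leg: A = 90 × 22 = 1980.00, centroid at (63.00, 11.00).
ΣA = 4410.00 mm²
ΣAx̄ = (2430.00)(9.00) + (1980.00)(63.00) = 146610.00 mm³
ΣAȳ = (2430.00)(67.50) + (1980.00)(11.00) = 185805.00 mm³
x̄ = 146610.00 / 4410.00 = 33.24 mm
ȳ = 185805.00 / 4410.00 = 42.13 mm

x̄ = 33.24 mm, ȳ = 42.13 mm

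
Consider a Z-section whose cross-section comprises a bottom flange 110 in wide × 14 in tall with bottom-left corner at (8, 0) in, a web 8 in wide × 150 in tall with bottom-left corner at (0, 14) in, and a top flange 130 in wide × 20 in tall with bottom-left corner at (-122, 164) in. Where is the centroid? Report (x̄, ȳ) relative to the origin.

bottom flange: A = 110 × 14 = 1540.00, centroid at (63.00, 7.00).
web: A = 8 × 150 = 1200.00, centroid at (4.00, 89.00).
top flange: A = 130 × 20 = 2600.00, centroid at (-57.00, 174.00).
ΣA = 5340.00 in²
ΣAx̄ = (1540.00)(63.00) + (1200.00)(4.00) + (2600.00)(-57.00) = -46380.00 in³
ΣAȳ = (1540.00)(7.00) + (1200.00)(89.00) + (2600.00)(174.00) = 569980.00 in³
x̄ = -46380.00 / 5340.00 = -8.69 in
ȳ = 569980.00 / 5340.00 = 106.74 in

x̄ = -8.69 in, ȳ = 106.74 in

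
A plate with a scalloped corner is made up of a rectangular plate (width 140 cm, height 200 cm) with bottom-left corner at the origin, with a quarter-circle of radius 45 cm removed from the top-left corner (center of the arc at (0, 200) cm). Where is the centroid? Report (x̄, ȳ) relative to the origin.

x̄ = 73.07 cm, ȳ = 95.13 cm

Part | A | x̄ᵢ | ȳᵢ | A·x̄ᵢ | A·ȳᵢ
plate | 28000.00 | 70.00 | 100.00 | 1960000.00 | 2800000.00
removed quarter-circle | -1590.43 | 19.10 | 180.90 | -30375.00 | -287711.26
Σ | 26409.57 |  |  | 1929625.00 | 2512288.74
x̄ = 1929625.00 / 26409.57 = 73.07 cm
ȳ = 2512288.74 / 26409.57 = 95.13 cm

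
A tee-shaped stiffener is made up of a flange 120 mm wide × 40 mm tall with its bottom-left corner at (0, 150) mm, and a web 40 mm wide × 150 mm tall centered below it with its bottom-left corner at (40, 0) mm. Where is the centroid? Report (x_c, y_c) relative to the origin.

x_c = 60.00 mm, y_c = 117.22 mm

web: A = 40 × 150 = 6000.00, centroid at (60.00, 75.00).
flange: A = 120 × 40 = 4800.00, centroid at (60.00, 170.00).
ΣA = 10800.00 mm²
ΣAx_c = (6000.00)(60.00) + (4800.00)(60.00) = 648000.00 mm³
ΣAy_c = (6000.00)(75.00) + (4800.00)(170.00) = 1266000.00 mm³
x_c = 648000.00 / 10800.00 = 60.00 mm
y_c = 1266000.00 / 10800.00 = 117.22 mm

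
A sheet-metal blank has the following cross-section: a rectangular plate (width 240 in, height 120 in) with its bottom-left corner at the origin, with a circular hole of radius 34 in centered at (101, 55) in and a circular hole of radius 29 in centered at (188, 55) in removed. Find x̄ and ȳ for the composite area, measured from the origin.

plate: A = 240 × 120 = 28800.00, centroid at (120.00, 60.00).
hole 1: A = −π·34² = -3631.68, centroid at (101.00, 55.00).
hole 2: A = −π·29² = -2642.08, centroid at (188.00, 55.00).
ΣA = 22526.24 in²
ΣAx̄ = (28800.00)(120.00) + (-3631.68)(101.00) + (-2642.08)(188.00) = 2592489.28 in³
ΣAȳ = (28800.00)(60.00) + (-3631.68)(55.00) + (-2642.08)(55.00) = 1382943.17 in³
x̄ = 2592489.28 / 22526.24 = 115.09 in
ȳ = 1382943.17 / 22526.24 = 61.39 in

x̄ = 115.09 in, ȳ = 61.39 in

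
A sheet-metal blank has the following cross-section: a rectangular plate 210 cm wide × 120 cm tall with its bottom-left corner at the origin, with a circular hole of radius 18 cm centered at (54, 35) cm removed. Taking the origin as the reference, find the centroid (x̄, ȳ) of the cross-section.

x̄ = 107.15 cm, ȳ = 61.05 cm

plate: A = 210 × 120 = 25200.00, centroid at (105.00, 60.00).
hole: A = −π·18² = -1017.88, centroid at (54.00, 35.00).
ΣA = 24182.12 cm²
ΣAx̄ = (25200.00)(105.00) + (-1017.88)(54.00) = 2591034.69 cm³
ΣAȳ = (25200.00)(60.00) + (-1017.88)(35.00) = 1476374.34 cm³
x̄ = 2591034.69 / 24182.12 = 107.15 cm
ȳ = 1476374.34 / 24182.12 = 61.05 cm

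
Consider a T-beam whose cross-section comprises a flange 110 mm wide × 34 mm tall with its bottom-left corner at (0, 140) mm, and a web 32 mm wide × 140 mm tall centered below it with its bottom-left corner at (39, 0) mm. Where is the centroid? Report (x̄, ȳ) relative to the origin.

x̄ = 55.00 mm, ȳ = 109.58 mm

web: A = 32 × 140 = 4480.00, centroid at (55.00, 70.00).
flange: A = 110 × 34 = 3740.00, centroid at (55.00, 157.00).
ΣA = 8220.00 mm²
ΣAx̄ = (4480.00)(55.00) + (3740.00)(55.00) = 452100.00 mm³
ΣAȳ = (4480.00)(70.00) + (3740.00)(157.00) = 900780.00 mm³
x̄ = 452100.00 / 8220.00 = 55.00 mm
ȳ = 900780.00 / 8220.00 = 109.58 mm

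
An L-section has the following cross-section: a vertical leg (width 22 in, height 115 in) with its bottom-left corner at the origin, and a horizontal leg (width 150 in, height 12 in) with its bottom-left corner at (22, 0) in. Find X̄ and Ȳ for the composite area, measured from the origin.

X̄ = 46.75 in, Ȳ = 36.09 in

Part | A | x̄ᵢ | ȳᵢ | A·x̄ᵢ | A·ȳᵢ
vertical leg | 2530.00 | 11.00 | 57.50 | 27830.00 | 145475.00
horizontal leg | 1800.00 | 97.00 | 6.00 | 174600.00 | 10800.00
Σ | 4330.00 |  |  | 202430.00 | 156275.00
X̄ = 202430.00 / 4330.00 = 46.75 in
Ȳ = 156275.00 / 4330.00 = 36.09 in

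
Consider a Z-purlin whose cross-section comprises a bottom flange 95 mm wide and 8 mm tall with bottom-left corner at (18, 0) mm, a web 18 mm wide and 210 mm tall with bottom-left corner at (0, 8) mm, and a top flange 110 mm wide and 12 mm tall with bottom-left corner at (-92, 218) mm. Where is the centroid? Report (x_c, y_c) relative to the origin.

bottom flange: A = 95 × 8 = 760.00, centroid at (65.50, 4.00).
web: A = 18 × 210 = 3780.00, centroid at (9.00, 113.00).
top flange: A = 110 × 12 = 1320.00, centroid at (-37.00, 224.00).
ΣA = 5860.00 mm², ΣAx_c = 34960.00 mm³, ΣAy_c = 725860.00 mm³.
x_c = 34960.00/5860.00 = 5.97 mm; y_c = 725860.00/5860.00 = 123.87 mm.

x_c = 5.97 mm, y_c = 123.87 mm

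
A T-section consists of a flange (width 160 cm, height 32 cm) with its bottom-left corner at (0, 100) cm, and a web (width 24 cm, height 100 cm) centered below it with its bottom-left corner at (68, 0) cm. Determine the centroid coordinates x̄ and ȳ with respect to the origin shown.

web: A = 24 × 100 = 2400.00, centroid at (80.00, 50.00).
flange: A = 160 × 32 = 5120.00, centroid at (80.00, 116.00).
ΣA = 7520.00 cm²
ΣAx̄ = (2400.00)(80.00) + (5120.00)(80.00) = 601600.00 cm³
ΣAȳ = (2400.00)(50.00) + (5120.00)(116.00) = 713920.00 cm³
x̄ = 601600.00 / 7520.00 = 80.00 cm
ȳ = 713920.00 / 7520.00 = 94.94 cm

x̄ = 80.00 cm, ȳ = 94.94 cm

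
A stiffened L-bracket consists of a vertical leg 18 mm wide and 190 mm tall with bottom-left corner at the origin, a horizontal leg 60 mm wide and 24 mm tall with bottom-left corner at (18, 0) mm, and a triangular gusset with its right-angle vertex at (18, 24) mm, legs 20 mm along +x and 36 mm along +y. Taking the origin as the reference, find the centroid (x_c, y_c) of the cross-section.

x_c = 20.84 mm, y_c = 68.03 mm

vertical leg: A = 18 × 190 = 3420.00, centroid at (9.00, 95.00).
horizontal leg: A = 60 × 24 = 1440.00, centroid at (48.00, 12.00).
gusset: A = ½·20·36 = 360.00, centroid at (24.67, 36.00).
ΣA = 5220.00 mm², ΣAx_c = 108780.00 mm³, ΣAy_c = 355140.00 mm³.
x_c = 108780.00/5220.00 = 20.84 mm; y_c = 355140.00/5220.00 = 68.03 mm.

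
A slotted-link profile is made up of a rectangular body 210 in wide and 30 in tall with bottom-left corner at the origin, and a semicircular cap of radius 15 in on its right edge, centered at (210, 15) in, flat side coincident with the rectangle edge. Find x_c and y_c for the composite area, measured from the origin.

Part | A | x̄ᵢ | ȳᵢ | A·x̄ᵢ | A·ȳᵢ
rectangular body | 6300.00 | 105.00 | 15.00 | 661500.00 | 94500.00
semicircular end | 353.43 | 216.37 | 15.00 | 76470.13 | 5301.44
Σ | 6653.43 |  |  | 737970.13 | 99801.44
x_c = 737970.13 / 6653.43 = 110.92 in
y_c = 99801.44 / 6653.43 = 15.00 in

x_c = 110.92 in, y_c = 15.00 in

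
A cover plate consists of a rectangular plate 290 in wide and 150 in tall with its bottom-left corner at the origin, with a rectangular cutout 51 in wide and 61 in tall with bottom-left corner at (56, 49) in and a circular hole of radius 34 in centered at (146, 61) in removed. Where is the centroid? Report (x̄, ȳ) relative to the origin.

plate: A = 290 × 150 = 43500.00, centroid at (145.00, 75.00).
hole 1: A = −(51 × 61) = -3111.00, centroid at (81.50, 79.50).
hole 2: A = −π·34² = -3631.68, centroid at (146.00, 61.00).
ΣA = 36757.32 in²
ΣAx̄ = (43500.00)(145.00) + (-3111.00)(81.50) + (-3631.68)(146.00) = 5523728.06 in³
ΣAȳ = (43500.00)(75.00) + (-3111.00)(79.50) + (-3631.68)(61.00) = 2793642.95 in³
x̄ = 5523728.06 / 36757.32 = 150.28 in
ȳ = 2793642.95 / 36757.32 = 76.00 in

x̄ = 150.28 in, ȳ = 76.00 in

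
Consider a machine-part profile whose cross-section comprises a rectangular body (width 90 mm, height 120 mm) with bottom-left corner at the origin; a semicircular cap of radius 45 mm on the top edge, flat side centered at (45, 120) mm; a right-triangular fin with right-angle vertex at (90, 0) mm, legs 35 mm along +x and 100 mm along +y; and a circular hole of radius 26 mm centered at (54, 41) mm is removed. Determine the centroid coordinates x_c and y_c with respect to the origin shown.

x_c = 50.88 mm, y_c = 78.03 mm

Part | A | x̄ᵢ | ȳᵢ | A·x̄ᵢ | A·ȳᵢ
rectangular body | 10800.00 | 45.00 | 60.00 | 486000.00 | 648000.00
semicircular top | 3180.86 | 45.00 | 139.10 | 143138.82 | 442453.51
triangular fin | 1750.00 | 101.67 | 33.33 | 177916.67 | 58333.33
hole | -2123.72 | 54.00 | 41.00 | -114680.70 | -87072.38
Σ | 13607.15 |  |  | 692374.78 | 1061714.46
x_c = 692374.78 / 13607.15 = 50.88 mm
y_c = 1061714.46 / 13607.15 = 78.03 mm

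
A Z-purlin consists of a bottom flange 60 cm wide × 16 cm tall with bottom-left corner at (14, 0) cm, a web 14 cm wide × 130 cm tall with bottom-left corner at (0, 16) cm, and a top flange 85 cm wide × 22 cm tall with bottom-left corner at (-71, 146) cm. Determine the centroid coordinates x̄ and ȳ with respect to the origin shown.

x̄ = 0.36 cm, ȳ = 96.49 cm

bottom flange: A = 60 × 16 = 960.00, centroid at (44.00, 8.00).
web: A = 14 × 130 = 1820.00, centroid at (7.00, 81.00).
top flange: A = 85 × 22 = 1870.00, centroid at (-28.50, 157.00).
ΣA = 4650.00 cm², ΣAx̄ = 1685.00 cm³, ΣAȳ = 448690.00 cm³.
x̄ = 1685.00/4650.00 = 0.36 cm; ȳ = 448690.00/4650.00 = 96.49 cm.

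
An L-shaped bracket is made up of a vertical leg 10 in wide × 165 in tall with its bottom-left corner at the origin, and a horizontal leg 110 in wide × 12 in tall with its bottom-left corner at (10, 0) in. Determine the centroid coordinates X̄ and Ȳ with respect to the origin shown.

Part | A | x̄ᵢ | ȳᵢ | A·x̄ᵢ | A·ȳᵢ
vertical leg | 1650.00 | 5.00 | 82.50 | 8250.00 | 136125.00
horizontal leg | 1320.00 | 65.00 | 6.00 | 85800.00 | 7920.00
Σ | 2970.00 |  |  | 94050.00 | 144045.00
X̄ = 94050.00 / 2970.00 = 31.67 in
Ȳ = 144045.00 / 2970.00 = 48.50 in

X̄ = 31.67 in, Ȳ = 48.50 in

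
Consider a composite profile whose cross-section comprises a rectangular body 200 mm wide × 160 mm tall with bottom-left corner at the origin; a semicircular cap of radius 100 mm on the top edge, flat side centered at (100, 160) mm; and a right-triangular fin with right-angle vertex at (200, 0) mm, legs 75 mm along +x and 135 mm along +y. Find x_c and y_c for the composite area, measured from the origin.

rectangular body: A = 200 × 160 = 32000.00, centroid at (100.00, 80.00).
semicircular top: A = ½π·100² = 15707.96, centroid at (100.00, 202.44).
triangular fin: A = ½·75·135 = 5062.50, centroid at (225.00, 45.00).
ΣA = 52770.46 mm², ΣAx_c = 5909858.83 mm³, ΣAy_c = 5967753.29 mm³.
x_c = 5909858.83/52770.46 = 111.99 mm; y_c = 5967753.29/52770.46 = 113.09 mm.

x_c = 111.99 mm, y_c = 113.09 mm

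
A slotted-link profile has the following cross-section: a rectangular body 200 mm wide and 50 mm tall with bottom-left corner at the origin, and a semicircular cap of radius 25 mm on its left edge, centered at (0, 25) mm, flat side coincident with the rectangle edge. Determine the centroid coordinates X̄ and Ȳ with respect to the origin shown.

Part | A | x̄ᵢ | ȳᵢ | A·x̄ᵢ | A·ȳᵢ
rectangular body | 10000.00 | 100.00 | 25.00 | 1000000.00 | 250000.00
semicircular end | 981.75 | -10.61 | 25.00 | -10416.67 | 24543.69
Σ | 10981.75 |  |  | 989583.33 | 274543.69
X̄ = 989583.33 / 10981.75 = 90.11 mm
Ȳ = 274543.69 / 10981.75 = 25.00 mm

X̄ = 90.11 mm, Ȳ = 25.00 mm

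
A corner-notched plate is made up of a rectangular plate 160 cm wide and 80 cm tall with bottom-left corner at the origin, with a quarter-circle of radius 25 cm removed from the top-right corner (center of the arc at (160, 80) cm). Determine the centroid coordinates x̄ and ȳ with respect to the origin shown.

x̄ = 77.23 cm, ȳ = 38.83 cm

plate: A = 160 × 80 = 12800.00, centroid at (80.00, 40.00).
removed quarter-circle: A = −¼π·25² = -490.87, centroid at (149.39, 69.39).
ΣA = 12309.13 cm², ΣAx̄ = 950668.52 cm³, ΣAȳ = 477938.43 cm³.
x̄ = 950668.52/12309.13 = 77.23 cm; ȳ = 477938.43/12309.13 = 38.83 cm.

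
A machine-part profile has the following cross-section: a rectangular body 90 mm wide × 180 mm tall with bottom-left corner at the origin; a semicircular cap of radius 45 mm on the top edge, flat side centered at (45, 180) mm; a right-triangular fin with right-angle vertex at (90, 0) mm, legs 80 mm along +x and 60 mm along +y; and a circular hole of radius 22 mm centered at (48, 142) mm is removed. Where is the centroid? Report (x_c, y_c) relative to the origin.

x_c = 53.26 mm, y_c = 94.93 mm

Part | A | x̄ᵢ | ȳᵢ | A·x̄ᵢ | A·ȳᵢ
rectangular body | 16200.00 | 45.00 | 90.00 | 729000.00 | 1458000.00
semicircular top | 3180.86 | 45.00 | 199.10 | 143138.82 | 633305.26
triangular fin | 2400.00 | 116.67 | 20.00 | 280000.00 | 48000.00
hole | -1520.53 | 48.00 | 142.00 | -72985.48 | -215915.38
Σ | 20260.33 |  |  | 1079153.33 | 1923389.88
x_c = 1079153.33 / 20260.33 = 53.26 mm
y_c = 1923389.88 / 20260.33 = 94.93 mm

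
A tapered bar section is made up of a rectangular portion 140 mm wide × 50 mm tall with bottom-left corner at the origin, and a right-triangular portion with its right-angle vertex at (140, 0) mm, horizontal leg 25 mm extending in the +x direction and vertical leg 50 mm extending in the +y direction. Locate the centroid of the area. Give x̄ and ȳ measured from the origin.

rectangular portion: A = 140 × 50 = 7000.00, centroid at (70.00, 25.00).
triangular portion: A = ½·25·50 = 625.00, centroid at (148.33, 16.67).
ΣA = 7625.00 mm²
ΣAx̄ = (7000.00)(70.00) + (625.00)(148.33) = 582708.33 mm³
ΣAȳ = (7000.00)(25.00) + (625.00)(16.67) = 185416.67 mm³
x̄ = 582708.33 / 7625.00 = 76.42 mm
ȳ = 185416.67 / 7625.00 = 24.32 mm

x̄ = 76.42 mm, ȳ = 24.32 mm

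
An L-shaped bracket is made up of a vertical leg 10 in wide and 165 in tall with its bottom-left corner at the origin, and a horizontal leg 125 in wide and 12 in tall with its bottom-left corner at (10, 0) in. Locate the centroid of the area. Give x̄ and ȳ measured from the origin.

x̄ = 37.14 in, ȳ = 46.07 in

vertical leg: A = 10 × 165 = 1650.00, centroid at (5.00, 82.50).
horizontal leg: A = 125 × 12 = 1500.00, centroid at (72.50, 6.00).
ΣA = 3150.00 in², ΣAx̄ = 117000.00 in³, ΣAȳ = 145125.00 in³.
x̄ = 117000.00/3150.00 = 37.14 in; ȳ = 145125.00/3150.00 = 46.07 in.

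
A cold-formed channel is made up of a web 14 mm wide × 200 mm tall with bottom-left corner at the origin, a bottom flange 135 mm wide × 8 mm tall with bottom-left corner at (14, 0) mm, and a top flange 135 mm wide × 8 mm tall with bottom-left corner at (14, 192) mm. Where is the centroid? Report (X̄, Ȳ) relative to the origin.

X̄ = 39.44 mm, Ȳ = 100.00 mm

Part | A | x̄ᵢ | ȳᵢ | A·x̄ᵢ | A·ȳᵢ
web | 2800.00 | 7.00 | 100.00 | 19600.00 | 280000.00
bottom flange | 1080.00 | 81.50 | 4.00 | 88020.00 | 4320.00
top flange | 1080.00 | 81.50 | 196.00 | 88020.00 | 211680.00
Σ | 4960.00 |  |  | 195640.00 | 496000.00
X̄ = 195640.00 / 4960.00 = 39.44 mm
Ȳ = 496000.00 / 4960.00 = 100.00 mm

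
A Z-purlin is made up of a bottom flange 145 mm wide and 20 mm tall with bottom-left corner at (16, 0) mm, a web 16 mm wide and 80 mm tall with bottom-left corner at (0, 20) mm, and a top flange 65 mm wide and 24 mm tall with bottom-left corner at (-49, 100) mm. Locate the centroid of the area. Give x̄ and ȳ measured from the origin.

bottom flange: A = 145 × 20 = 2900.00, centroid at (88.50, 10.00).
web: A = 16 × 80 = 1280.00, centroid at (8.00, 60.00).
top flange: A = 65 × 24 = 1560.00, centroid at (-16.50, 112.00).
ΣA = 5740.00 mm², ΣAx̄ = 241150.00 mm³, ΣAȳ = 280520.00 mm³.
x̄ = 241150.00/5740.00 = 42.01 mm; ȳ = 280520.00/5740.00 = 48.87 mm.

x̄ = 42.01 mm, ȳ = 48.87 mm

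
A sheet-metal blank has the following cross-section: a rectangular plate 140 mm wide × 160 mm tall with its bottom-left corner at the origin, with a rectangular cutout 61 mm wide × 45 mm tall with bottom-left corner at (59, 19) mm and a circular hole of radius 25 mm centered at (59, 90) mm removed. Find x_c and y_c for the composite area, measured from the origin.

x_c = 68.20 mm, y_c = 84.86 mm

plate: A = 140 × 160 = 22400.00, centroid at (70.00, 80.00).
hole 1: A = −(61 × 45) = -2745.00, centroid at (89.50, 41.50).
hole 2: A = −π·25² = -1963.50, centroid at (59.00, 90.00).
ΣA = 17691.50 mm²
ΣAx_c = (22400.00)(70.00) + (-2745.00)(89.50) + (-1963.50)(59.00) = 1206476.27 mm³
ΣAy_c = (22400.00)(80.00) + (-2745.00)(41.50) + (-1963.50)(90.00) = 1501367.91 mm³
x_c = 1206476.27 / 17691.50 = 68.20 mm
y_c = 1501367.91 / 17691.50 = 84.86 mm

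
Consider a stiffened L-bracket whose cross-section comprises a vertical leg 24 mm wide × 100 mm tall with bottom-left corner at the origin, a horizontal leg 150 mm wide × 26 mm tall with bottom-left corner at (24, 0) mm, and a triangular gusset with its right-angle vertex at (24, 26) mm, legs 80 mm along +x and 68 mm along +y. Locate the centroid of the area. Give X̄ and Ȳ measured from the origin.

X̄ = 61.28 mm, Ȳ = 33.60 mm

vertical leg: A = 24 × 100 = 2400.00, centroid at (12.00, 50.00).
horizontal leg: A = 150 × 26 = 3900.00, centroid at (99.00, 13.00).
gusset: A = ½·80·68 = 2720.00, centroid at (50.67, 48.67).
ΣA = 9020.00 mm²
ΣAX̄ = (2400.00)(12.00) + (3900.00)(99.00) + (2720.00)(50.67) = 552713.33 mm³
ΣAȲ = (2400.00)(50.00) + (3900.00)(13.00) + (2720.00)(48.67) = 303073.33 mm³
X̄ = 552713.33 / 9020.00 = 61.28 mm
Ȳ = 303073.33 / 9020.00 = 33.60 mm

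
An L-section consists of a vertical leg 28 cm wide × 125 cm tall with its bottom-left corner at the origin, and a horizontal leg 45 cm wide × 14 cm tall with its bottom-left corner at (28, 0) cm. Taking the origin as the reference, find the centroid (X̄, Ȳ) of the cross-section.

X̄ = 19.57 cm, Ȳ = 54.03 cm

vertical leg: A = 28 × 125 = 3500.00, centroid at (14.00, 62.50).
horizontal leg: A = 45 × 14 = 630.00, centroid at (50.50, 7.00).
ΣA = 4130.00 cm²
ΣAX̄ = (3500.00)(14.00) + (630.00)(50.50) = 80815.00 cm³
ΣAȲ = (3500.00)(62.50) + (630.00)(7.00) = 223160.00 cm³
X̄ = 80815.00 / 4130.00 = 19.57 cm
Ȳ = 223160.00 / 4130.00 = 54.03 cm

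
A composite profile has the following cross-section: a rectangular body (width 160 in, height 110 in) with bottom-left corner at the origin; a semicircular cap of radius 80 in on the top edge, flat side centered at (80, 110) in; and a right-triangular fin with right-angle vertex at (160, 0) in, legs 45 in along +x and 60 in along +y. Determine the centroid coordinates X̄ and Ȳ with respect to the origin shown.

rectangular body: A = 160 × 110 = 17600.00, centroid at (80.00, 55.00).
semicircular top: A = ½π·80² = 10053.10, centroid at (80.00, 143.95).
triangular fin: A = ½·45·60 = 1350.00, centroid at (175.00, 20.00).
ΣA = 29003.10 in²
ΣAX̄ = (17600.00)(80.00) + (10053.10)(80.00) + (1350.00)(175.00) = 2448497.72 in³
ΣAȲ = (17600.00)(55.00) + (10053.10)(143.95) + (1350.00)(20.00) = 2442173.95 in³
X̄ = 2448497.72 / 29003.10 = 84.42 in
Ȳ = 2442173.95 / 29003.10 = 84.20 in

X̄ = 84.42 in, Ȳ = 84.20 in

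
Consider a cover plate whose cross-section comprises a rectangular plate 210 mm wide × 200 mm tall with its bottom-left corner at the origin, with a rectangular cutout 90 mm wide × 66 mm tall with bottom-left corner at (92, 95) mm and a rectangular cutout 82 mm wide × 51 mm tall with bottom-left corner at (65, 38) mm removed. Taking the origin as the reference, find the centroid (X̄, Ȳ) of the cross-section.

X̄ = 98.91 mm, Ȳ = 99.57 mm

Part | A | x̄ᵢ | ȳᵢ | A·x̄ᵢ | A·ȳᵢ
plate | 42000.00 | 105.00 | 100.00 | 4410000.00 | 4200000.00
hole 1 | -5940.00 | 137.00 | 128.00 | -813780.00 | -760320.00
hole 2 | -4182.00 | 106.00 | 63.50 | -443292.00 | -265557.00
Σ | 31878.00 |  |  | 3152928.00 | 3174123.00
X̄ = 3152928.00 / 31878.00 = 98.91 mm
Ȳ = 3174123.00 / 31878.00 = 99.57 mm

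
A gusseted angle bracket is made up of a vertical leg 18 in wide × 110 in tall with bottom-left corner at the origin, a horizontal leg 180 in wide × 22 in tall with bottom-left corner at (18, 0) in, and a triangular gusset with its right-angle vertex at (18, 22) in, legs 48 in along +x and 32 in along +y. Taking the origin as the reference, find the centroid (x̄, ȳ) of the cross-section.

x̄ = 70.31 in, ȳ = 26.47 in

vertical leg: A = 18 × 110 = 1980.00, centroid at (9.00, 55.00).
horizontal leg: A = 180 × 22 = 3960.00, centroid at (108.00, 11.00).
gusset: A = ½·48·32 = 768.00, centroid at (34.00, 32.67).
ΣA = 6708.00 in²
ΣAx̄ = (1980.00)(9.00) + (3960.00)(108.00) + (768.00)(34.00) = 471612.00 in³
ΣAȳ = (1980.00)(55.00) + (3960.00)(11.00) + (768.00)(32.67) = 177548.00 in³
x̄ = 471612.00 / 6708.00 = 70.31 in
ȳ = 177548.00 / 6708.00 = 26.47 in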